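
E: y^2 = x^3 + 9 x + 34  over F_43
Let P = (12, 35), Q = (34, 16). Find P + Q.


P != Q, so use the chord formula.
s = (y2 - y1) / (x2 - x1) = (24) / (22) mod 43 = 5
x3 = s^2 - x1 - x2 mod 43 = 5^2 - 12 - 34 = 22
y3 = s (x1 - x3) - y1 mod 43 = 5 * (12 - 22) - 35 = 1

P + Q = (22, 1)


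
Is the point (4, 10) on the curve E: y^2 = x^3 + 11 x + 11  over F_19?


Check whether y^2 = x^3 + 11 x + 11 (mod 19) for (x, y) = (4, 10).
LHS: y^2 = 10^2 mod 19 = 5
RHS: x^3 + 11 x + 11 = 4^3 + 11*4 + 11 mod 19 = 5
LHS = RHS

Yes, on the curve


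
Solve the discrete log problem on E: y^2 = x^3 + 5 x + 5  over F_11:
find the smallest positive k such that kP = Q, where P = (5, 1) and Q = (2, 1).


Enumerate multiples of P until we hit Q = (2, 1):
  1P = (5, 1)
  2P = (6, 3)
  3P = (4, 1)
  4P = (2, 10)
  5P = (2, 1)
Match found at i = 5.

k = 5


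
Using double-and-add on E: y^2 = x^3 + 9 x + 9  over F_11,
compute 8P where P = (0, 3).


k = 8 = 1000_2 (binary, LSB first: 0001)
Double-and-add from P = (0, 3):
  bit 0 = 0: acc unchanged = O
  bit 1 = 0: acc unchanged = O
  bit 2 = 0: acc unchanged = O
  bit 3 = 1: acc = O + (0, 8) = (0, 8)

8P = (0, 8)


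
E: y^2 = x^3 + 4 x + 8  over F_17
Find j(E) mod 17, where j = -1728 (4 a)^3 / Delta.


Delta = -16(4 a^3 + 27 b^2) mod 17 = 12
-1728 * (4 a)^3 = -1728 * (4*4)^3 mod 17 = 11
j = 11 * 12^(-1) mod 17 = 8

j = 8 (mod 17)


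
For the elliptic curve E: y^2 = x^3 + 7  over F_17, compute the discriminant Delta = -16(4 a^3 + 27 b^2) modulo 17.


4 a^3 + 27 b^2 = 4*0^3 + 27*7^2 = 0 + 1323 = 1323
Delta = -16 * (1323) = -21168
Delta mod 17 = 14

Delta = 14 (mod 17)


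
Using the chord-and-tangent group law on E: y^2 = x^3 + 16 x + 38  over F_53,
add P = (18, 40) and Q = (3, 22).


P != Q, so use the chord formula.
s = (y2 - y1) / (x2 - x1) = (35) / (38) mod 53 = 33
x3 = s^2 - x1 - x2 mod 53 = 33^2 - 18 - 3 = 8
y3 = s (x1 - x3) - y1 mod 53 = 33 * (18 - 8) - 40 = 25

P + Q = (8, 25)


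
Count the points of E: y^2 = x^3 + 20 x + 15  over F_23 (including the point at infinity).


For each x in F_23, count y with y^2 = x^3 + 20 x + 15 mod 23:
  x = 1: RHS = 13, y in [6, 17]  -> 2 point(s)
  x = 6: RHS = 6, y in [11, 12]  -> 2 point(s)
  x = 9: RHS = 4, y in [2, 21]  -> 2 point(s)
  x = 11: RHS = 2, y in [5, 18]  -> 2 point(s)
  x = 14: RHS = 3, y in [7, 16]  -> 2 point(s)
  x = 17: RHS = 1, y in [1, 22]  -> 2 point(s)
  x = 19: RHS = 9, y in [3, 20]  -> 2 point(s)
  x = 21: RHS = 13, y in [6, 17]  -> 2 point(s)
Affine points: 16. Add the point at infinity: total = 17.

#E(F_23) = 17


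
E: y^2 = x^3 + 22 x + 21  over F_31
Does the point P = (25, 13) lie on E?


Check whether y^2 = x^3 + 22 x + 21 (mod 31) for (x, y) = (25, 13).
LHS: y^2 = 13^2 mod 31 = 14
RHS: x^3 + 22 x + 21 = 25^3 + 22*25 + 21 mod 31 = 14
LHS = RHS

Yes, on the curve


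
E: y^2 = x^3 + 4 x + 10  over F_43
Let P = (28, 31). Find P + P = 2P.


Doubling: s = (3 x1^2 + a) / (2 y1)
s = (3*28^2 + 4) / (2*31) mod 43 = 38
x3 = s^2 - 2 x1 mod 43 = 38^2 - 2*28 = 12
y3 = s (x1 - x3) - y1 mod 43 = 38 * (28 - 12) - 31 = 18

2P = (12, 18)


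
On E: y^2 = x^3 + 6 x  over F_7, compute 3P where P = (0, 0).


k = 3 = 11_2 (binary, LSB first: 11)
Double-and-add from P = (0, 0):
  bit 0 = 1: acc = O + (0, 0) = (0, 0)
  bit 1 = 1: acc = (0, 0) + O = (0, 0)

3P = (0, 0)


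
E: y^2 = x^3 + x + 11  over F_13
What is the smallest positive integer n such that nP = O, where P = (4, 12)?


Compute successive multiples of P until we hit O:
  1P = (4, 12)
  2P = (4, 1)
  3P = O

ord(P) = 3


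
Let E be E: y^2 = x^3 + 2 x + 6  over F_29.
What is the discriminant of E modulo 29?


4 a^3 + 27 b^2 = 4*2^3 + 27*6^2 = 32 + 972 = 1004
Delta = -16 * (1004) = -16064
Delta mod 29 = 2

Delta = 2 (mod 29)


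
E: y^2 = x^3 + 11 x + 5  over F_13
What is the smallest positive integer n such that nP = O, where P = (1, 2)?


Compute successive multiples of P until we hit O:
  1P = (1, 2)
  2P = (7, 3)
  3P = (9, 1)
  4P = (2, 3)
  5P = (11, 1)
  6P = (4, 10)
  7P = (5, 9)
  8P = (6, 12)
  ... (continuing to 20P)
  20P = O

ord(P) = 20


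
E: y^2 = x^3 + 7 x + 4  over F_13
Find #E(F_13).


For each x in F_13, count y with y^2 = x^3 + 7 x + 4 mod 13:
  x = 0: RHS = 4, y in [2, 11]  -> 2 point(s)
  x = 1: RHS = 12, y in [5, 8]  -> 2 point(s)
  x = 2: RHS = 0, y in [0]  -> 1 point(s)
  x = 3: RHS = 0, y in [0]  -> 1 point(s)
  x = 8: RHS = 0, y in [0]  -> 1 point(s)
  x = 9: RHS = 3, y in [4, 9]  -> 2 point(s)
  x = 12: RHS = 9, y in [3, 10]  -> 2 point(s)
Affine points: 11. Add the point at infinity: total = 12.

#E(F_13) = 12


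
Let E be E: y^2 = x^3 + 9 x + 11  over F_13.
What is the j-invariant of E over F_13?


Delta = -16(4 a^3 + 27 b^2) mod 13 = 2
-1728 * (4 a)^3 = -1728 * (4*9)^3 mod 13 = 12
j = 12 * 2^(-1) mod 13 = 6

j = 6 (mod 13)


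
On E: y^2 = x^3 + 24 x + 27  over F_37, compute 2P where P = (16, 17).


Doubling: s = (3 x1^2 + a) / (2 y1)
s = (3*16^2 + 24) / (2*17) mod 37 = 32
x3 = s^2 - 2 x1 mod 37 = 32^2 - 2*16 = 30
y3 = s (x1 - x3) - y1 mod 37 = 32 * (16 - 30) - 17 = 16

2P = (30, 16)


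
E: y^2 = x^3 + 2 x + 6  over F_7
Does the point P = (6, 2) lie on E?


Check whether y^2 = x^3 + 2 x + 6 (mod 7) for (x, y) = (6, 2).
LHS: y^2 = 2^2 mod 7 = 4
RHS: x^3 + 2 x + 6 = 6^3 + 2*6 + 6 mod 7 = 3
LHS != RHS

No, not on the curve


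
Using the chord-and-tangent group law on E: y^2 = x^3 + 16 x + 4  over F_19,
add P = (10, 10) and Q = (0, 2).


P != Q, so use the chord formula.
s = (y2 - y1) / (x2 - x1) = (11) / (9) mod 19 = 16
x3 = s^2 - x1 - x2 mod 19 = 16^2 - 10 - 0 = 18
y3 = s (x1 - x3) - y1 mod 19 = 16 * (10 - 18) - 10 = 14

P + Q = (18, 14)


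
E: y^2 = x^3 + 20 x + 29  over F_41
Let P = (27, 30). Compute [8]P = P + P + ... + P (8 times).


k = 8 = 1000_2 (binary, LSB first: 0001)
Double-and-add from P = (27, 30):
  bit 0 = 0: acc unchanged = O
  bit 1 = 0: acc unchanged = O
  bit 2 = 0: acc unchanged = O
  bit 3 = 1: acc = O + (27, 11) = (27, 11)

8P = (27, 11)


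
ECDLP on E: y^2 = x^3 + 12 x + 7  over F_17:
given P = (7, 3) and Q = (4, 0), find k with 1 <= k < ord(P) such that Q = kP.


Enumerate multiples of P until we hit Q = (4, 0):
  1P = (7, 3)
  2P = (4, 0)
Match found at i = 2.

k = 2


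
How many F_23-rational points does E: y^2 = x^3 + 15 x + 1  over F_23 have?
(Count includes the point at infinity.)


For each x in F_23, count y with y^2 = x^3 + 15 x + 1 mod 23:
  x = 0: RHS = 1, y in [1, 22]  -> 2 point(s)
  x = 2: RHS = 16, y in [4, 19]  -> 2 point(s)
  x = 3: RHS = 4, y in [2, 21]  -> 2 point(s)
  x = 6: RHS = 8, y in [10, 13]  -> 2 point(s)
  x = 7: RHS = 12, y in [9, 14]  -> 2 point(s)
  x = 8: RHS = 12, y in [9, 14]  -> 2 point(s)
  x = 10: RHS = 1, y in [1, 22]  -> 2 point(s)
  x = 11: RHS = 2, y in [5, 18]  -> 2 point(s)
  x = 12: RHS = 0, y in [0]  -> 1 point(s)
  x = 13: RHS = 1, y in [1, 22]  -> 2 point(s)
  x = 15: RHS = 13, y in [6, 17]  -> 2 point(s)
  x = 16: RHS = 13, y in [6, 17]  -> 2 point(s)
  x = 18: RHS = 8, y in [10, 13]  -> 2 point(s)
  x = 21: RHS = 9, y in [3, 20]  -> 2 point(s)
  x = 22: RHS = 8, y in [10, 13]  -> 2 point(s)
Affine points: 29. Add the point at infinity: total = 30.

#E(F_23) = 30


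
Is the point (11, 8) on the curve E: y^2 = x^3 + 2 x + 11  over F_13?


Check whether y^2 = x^3 + 2 x + 11 (mod 13) for (x, y) = (11, 8).
LHS: y^2 = 8^2 mod 13 = 12
RHS: x^3 + 2 x + 11 = 11^3 + 2*11 + 11 mod 13 = 12
LHS = RHS

Yes, on the curve


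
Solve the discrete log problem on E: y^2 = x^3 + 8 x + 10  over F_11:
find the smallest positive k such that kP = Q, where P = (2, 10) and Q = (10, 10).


Enumerate multiples of P until we hit Q = (10, 10):
  1P = (2, 10)
  2P = (8, 6)
  3P = (10, 10)
Match found at i = 3.

k = 3


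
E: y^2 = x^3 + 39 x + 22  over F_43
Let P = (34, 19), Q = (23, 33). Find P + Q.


P != Q, so use the chord formula.
s = (y2 - y1) / (x2 - x1) = (14) / (32) mod 43 = 30
x3 = s^2 - x1 - x2 mod 43 = 30^2 - 34 - 23 = 26
y3 = s (x1 - x3) - y1 mod 43 = 30 * (34 - 26) - 19 = 6

P + Q = (26, 6)


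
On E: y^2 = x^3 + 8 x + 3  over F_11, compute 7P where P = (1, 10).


k = 7 = 111_2 (binary, LSB first: 111)
Double-and-add from P = (1, 10):
  bit 0 = 1: acc = O + (1, 10) = (1, 10)
  bit 1 = 1: acc = (1, 10) + (9, 1) = (10, 7)
  bit 2 = 1: acc = (10, 7) + (5, 6) = (0, 6)

7P = (0, 6)


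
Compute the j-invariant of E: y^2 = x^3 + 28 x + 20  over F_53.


Delta = -16(4 a^3 + 27 b^2) mod 53 = 29
-1728 * (4 a)^3 = -1728 * (4*28)^3 mod 53 = 31
j = 31 * 29^(-1) mod 53 = 23

j = 23 (mod 53)


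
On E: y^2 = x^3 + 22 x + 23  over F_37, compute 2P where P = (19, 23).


Doubling: s = (3 x1^2 + a) / (2 y1)
s = (3*19^2 + 22) / (2*23) mod 37 = 20
x3 = s^2 - 2 x1 mod 37 = 20^2 - 2*19 = 29
y3 = s (x1 - x3) - y1 mod 37 = 20 * (19 - 29) - 23 = 36

2P = (29, 36)


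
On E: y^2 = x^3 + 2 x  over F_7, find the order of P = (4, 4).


Compute successive multiples of P until we hit O:
  1P = (4, 4)
  2P = (0, 0)
  3P = (4, 3)
  4P = O

ord(P) = 4


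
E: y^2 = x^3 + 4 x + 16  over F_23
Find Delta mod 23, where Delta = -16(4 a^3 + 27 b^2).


4 a^3 + 27 b^2 = 4*4^3 + 27*16^2 = 256 + 6912 = 7168
Delta = -16 * (7168) = -114688
Delta mod 23 = 13

Delta = 13 (mod 23)


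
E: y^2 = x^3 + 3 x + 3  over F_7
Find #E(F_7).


For each x in F_7, count y with y^2 = x^3 + 3 x + 3 mod 7:
  x = 1: RHS = 0, y in [0]  -> 1 point(s)
  x = 3: RHS = 4, y in [2, 5]  -> 2 point(s)
  x = 4: RHS = 2, y in [3, 4]  -> 2 point(s)
Affine points: 5. Add the point at infinity: total = 6.

#E(F_7) = 6


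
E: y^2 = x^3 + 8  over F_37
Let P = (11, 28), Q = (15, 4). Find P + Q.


P != Q, so use the chord formula.
s = (y2 - y1) / (x2 - x1) = (13) / (4) mod 37 = 31
x3 = s^2 - x1 - x2 mod 37 = 31^2 - 11 - 15 = 10
y3 = s (x1 - x3) - y1 mod 37 = 31 * (11 - 10) - 28 = 3

P + Q = (10, 3)


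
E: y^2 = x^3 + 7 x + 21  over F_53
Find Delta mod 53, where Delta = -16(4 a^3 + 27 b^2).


4 a^3 + 27 b^2 = 4*7^3 + 27*21^2 = 1372 + 11907 = 13279
Delta = -16 * (13279) = -212464
Delta mod 53 = 13

Delta = 13 (mod 53)


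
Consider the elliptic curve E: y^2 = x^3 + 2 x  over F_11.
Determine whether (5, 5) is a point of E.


Check whether y^2 = x^3 + 2 x + 0 (mod 11) for (x, y) = (5, 5).
LHS: y^2 = 5^2 mod 11 = 3
RHS: x^3 + 2 x + 0 = 5^3 + 2*5 + 0 mod 11 = 3
LHS = RHS

Yes, on the curve


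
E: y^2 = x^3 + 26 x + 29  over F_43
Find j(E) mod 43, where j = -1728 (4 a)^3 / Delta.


Delta = -16(4 a^3 + 27 b^2) mod 43 = 11
-1728 * (4 a)^3 = -1728 * (4*26)^3 mod 43 = 42
j = 42 * 11^(-1) mod 43 = 39

j = 39 (mod 43)


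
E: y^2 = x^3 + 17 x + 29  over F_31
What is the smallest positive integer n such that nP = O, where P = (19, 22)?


Compute successive multiples of P until we hit O:
  1P = (19, 22)
  2P = (29, 7)
  3P = (24, 1)
  4P = (23, 1)
  5P = (3, 18)
  6P = (11, 11)
  7P = (15, 30)
  8P = (1, 4)
  ... (continuing to 25P)
  25P = O

ord(P) = 25


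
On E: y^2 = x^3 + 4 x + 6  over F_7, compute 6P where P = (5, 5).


k = 6 = 110_2 (binary, LSB first: 011)
Double-and-add from P = (5, 5):
  bit 0 = 0: acc unchanged = O
  bit 1 = 1: acc = O + (6, 6) = (6, 6)
  bit 2 = 1: acc = (6, 6) + (2, 1) = (1, 2)

6P = (1, 2)


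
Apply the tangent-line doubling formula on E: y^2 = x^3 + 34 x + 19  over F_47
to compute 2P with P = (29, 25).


Doubling: s = (3 x1^2 + a) / (2 y1)
s = (3*29^2 + 34) / (2*25) mod 47 = 22
x3 = s^2 - 2 x1 mod 47 = 22^2 - 2*29 = 3
y3 = s (x1 - x3) - y1 mod 47 = 22 * (29 - 3) - 25 = 30

2P = (3, 30)


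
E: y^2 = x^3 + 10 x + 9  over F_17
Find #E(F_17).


For each x in F_17, count y with y^2 = x^3 + 10 x + 9 mod 17:
  x = 0: RHS = 9, y in [3, 14]  -> 2 point(s)
  x = 3: RHS = 15, y in [7, 10]  -> 2 point(s)
  x = 6: RHS = 13, y in [8, 9]  -> 2 point(s)
  x = 10: RHS = 4, y in [2, 15]  -> 2 point(s)
  x = 12: RHS = 4, y in [2, 15]  -> 2 point(s)
  x = 15: RHS = 15, y in [7, 10]  -> 2 point(s)
  x = 16: RHS = 15, y in [7, 10]  -> 2 point(s)
Affine points: 14. Add the point at infinity: total = 15.

#E(F_17) = 15


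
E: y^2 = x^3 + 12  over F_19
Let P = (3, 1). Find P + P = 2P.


Doubling: s = (3 x1^2 + a) / (2 y1)
s = (3*3^2 + 0) / (2*1) mod 19 = 4
x3 = s^2 - 2 x1 mod 19 = 4^2 - 2*3 = 10
y3 = s (x1 - x3) - y1 mod 19 = 4 * (3 - 10) - 1 = 9

2P = (10, 9)


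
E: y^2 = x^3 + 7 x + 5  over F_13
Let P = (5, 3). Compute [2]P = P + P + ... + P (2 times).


k = 2 = 10_2 (binary, LSB first: 01)
Double-and-add from P = (5, 3):
  bit 0 = 0: acc unchanged = O
  bit 1 = 1: acc = O + (2, 12) = (2, 12)

2P = (2, 12)


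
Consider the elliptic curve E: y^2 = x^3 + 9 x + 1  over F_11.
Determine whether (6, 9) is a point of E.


Check whether y^2 = x^3 + 9 x + 1 (mod 11) for (x, y) = (6, 9).
LHS: y^2 = 9^2 mod 11 = 4
RHS: x^3 + 9 x + 1 = 6^3 + 9*6 + 1 mod 11 = 7
LHS != RHS

No, not on the curve


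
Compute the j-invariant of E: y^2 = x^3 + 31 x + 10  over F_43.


Delta = -16(4 a^3 + 27 b^2) mod 43 = 11
-1728 * (4 a)^3 = -1728 * (4*31)^3 mod 43 = 11
j = 11 * 11^(-1) mod 43 = 1

j = 1 (mod 43)


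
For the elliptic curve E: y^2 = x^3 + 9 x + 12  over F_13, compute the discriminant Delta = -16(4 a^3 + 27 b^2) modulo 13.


4 a^3 + 27 b^2 = 4*9^3 + 27*12^2 = 2916 + 3888 = 6804
Delta = -16 * (6804) = -108864
Delta mod 13 = 11

Delta = 11 (mod 13)


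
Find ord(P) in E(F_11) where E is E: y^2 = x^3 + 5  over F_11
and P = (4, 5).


Compute successive multiples of P until we hit O:
  1P = (4, 5)
  2P = (8, 0)
  3P = (4, 6)
  4P = O

ord(P) = 4


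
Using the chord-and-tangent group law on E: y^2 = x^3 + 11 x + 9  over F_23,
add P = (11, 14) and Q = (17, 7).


P != Q, so use the chord formula.
s = (y2 - y1) / (x2 - x1) = (16) / (6) mod 23 = 18
x3 = s^2 - x1 - x2 mod 23 = 18^2 - 11 - 17 = 20
y3 = s (x1 - x3) - y1 mod 23 = 18 * (11 - 20) - 14 = 8

P + Q = (20, 8)


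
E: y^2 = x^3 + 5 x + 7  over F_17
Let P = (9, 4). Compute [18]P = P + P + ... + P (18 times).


k = 18 = 10010_2 (binary, LSB first: 01001)
Double-and-add from P = (9, 4):
  bit 0 = 0: acc unchanged = O
  bit 1 = 1: acc = O + (8, 10) = (8, 10)
  bit 2 = 0: acc unchanged = (8, 10)
  bit 3 = 0: acc unchanged = (8, 10)
  bit 4 = 1: acc = (8, 10) + (16, 1) = (11, 4)

18P = (11, 4)


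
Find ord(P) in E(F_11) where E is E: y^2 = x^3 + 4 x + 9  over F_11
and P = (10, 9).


Compute successive multiples of P until we hit O:
  1P = (10, 9)
  2P = (3, 9)
  3P = (9, 2)
  4P = (8, 5)
  5P = (8, 6)
  6P = (9, 9)
  7P = (3, 2)
  8P = (10, 2)
  ... (continuing to 9P)
  9P = O

ord(P) = 9


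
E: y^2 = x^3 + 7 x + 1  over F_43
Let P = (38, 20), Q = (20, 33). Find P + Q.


P != Q, so use the chord formula.
s = (y2 - y1) / (x2 - x1) = (13) / (25) mod 43 = 16
x3 = s^2 - x1 - x2 mod 43 = 16^2 - 38 - 20 = 26
y3 = s (x1 - x3) - y1 mod 43 = 16 * (38 - 26) - 20 = 0

P + Q = (26, 0)


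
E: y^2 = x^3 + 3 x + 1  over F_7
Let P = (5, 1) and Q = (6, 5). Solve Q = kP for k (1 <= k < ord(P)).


Enumerate multiples of P until we hit Q = (6, 5):
  1P = (5, 1)
  2P = (6, 2)
  3P = (4, 0)
  4P = (6, 5)
Match found at i = 4.

k = 4


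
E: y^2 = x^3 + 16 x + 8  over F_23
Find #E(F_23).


For each x in F_23, count y with y^2 = x^3 + 16 x + 8 mod 23:
  x = 0: RHS = 8, y in [10, 13]  -> 2 point(s)
  x = 1: RHS = 2, y in [5, 18]  -> 2 point(s)
  x = 2: RHS = 2, y in [5, 18]  -> 2 point(s)
  x = 5: RHS = 6, y in [11, 12]  -> 2 point(s)
  x = 7: RHS = 3, y in [7, 16]  -> 2 point(s)
  x = 8: RHS = 4, y in [2, 21]  -> 2 point(s)
  x = 10: RHS = 18, y in [8, 15]  -> 2 point(s)
  x = 14: RHS = 9, y in [3, 20]  -> 2 point(s)
  x = 15: RHS = 12, y in [9, 14]  -> 2 point(s)
  x = 16: RHS = 13, y in [6, 17]  -> 2 point(s)
  x = 17: RHS = 18, y in [8, 15]  -> 2 point(s)
  x = 19: RHS = 18, y in [8, 15]  -> 2 point(s)
  x = 20: RHS = 2, y in [5, 18]  -> 2 point(s)
Affine points: 26. Add the point at infinity: total = 27.

#E(F_23) = 27


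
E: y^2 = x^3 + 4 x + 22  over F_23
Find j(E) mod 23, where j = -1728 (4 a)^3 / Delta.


Delta = -16(4 a^3 + 27 b^2) mod 23 = 3
-1728 * (4 a)^3 = -1728 * (4*4)^3 mod 23 = 17
j = 17 * 3^(-1) mod 23 = 21

j = 21 (mod 23)


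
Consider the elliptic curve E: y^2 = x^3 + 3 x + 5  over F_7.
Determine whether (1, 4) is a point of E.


Check whether y^2 = x^3 + 3 x + 5 (mod 7) for (x, y) = (1, 4).
LHS: y^2 = 4^2 mod 7 = 2
RHS: x^3 + 3 x + 5 = 1^3 + 3*1 + 5 mod 7 = 2
LHS = RHS

Yes, on the curve


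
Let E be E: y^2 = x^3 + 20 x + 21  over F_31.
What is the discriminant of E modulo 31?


4 a^3 + 27 b^2 = 4*20^3 + 27*21^2 = 32000 + 11907 = 43907
Delta = -16 * (43907) = -702512
Delta mod 31 = 10

Delta = 10 (mod 31)


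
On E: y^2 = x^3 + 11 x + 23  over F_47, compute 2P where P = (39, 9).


Doubling: s = (3 x1^2 + a) / (2 y1)
s = (3*39^2 + 11) / (2*9) mod 47 = 40
x3 = s^2 - 2 x1 mod 47 = 40^2 - 2*39 = 18
y3 = s (x1 - x3) - y1 mod 47 = 40 * (39 - 18) - 9 = 32

2P = (18, 32)


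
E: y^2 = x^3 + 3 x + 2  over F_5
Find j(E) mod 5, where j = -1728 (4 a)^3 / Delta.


Delta = -16(4 a^3 + 27 b^2) mod 5 = 4
-1728 * (4 a)^3 = -1728 * (4*3)^3 mod 5 = 1
j = 1 * 4^(-1) mod 5 = 4

j = 4 (mod 5)


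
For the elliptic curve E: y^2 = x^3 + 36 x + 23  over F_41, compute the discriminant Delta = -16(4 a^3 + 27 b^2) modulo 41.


4 a^3 + 27 b^2 = 4*36^3 + 27*23^2 = 186624 + 14283 = 200907
Delta = -16 * (200907) = -3214512
Delta mod 41 = 11

Delta = 11 (mod 41)


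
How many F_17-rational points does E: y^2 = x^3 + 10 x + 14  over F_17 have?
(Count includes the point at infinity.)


For each x in F_17, count y with y^2 = x^3 + 10 x + 14 mod 17:
  x = 1: RHS = 8, y in [5, 12]  -> 2 point(s)
  x = 2: RHS = 8, y in [5, 12]  -> 2 point(s)
  x = 4: RHS = 16, y in [4, 13]  -> 2 point(s)
  x = 5: RHS = 2, y in [6, 11]  -> 2 point(s)
  x = 6: RHS = 1, y in [1, 16]  -> 2 point(s)
  x = 7: RHS = 2, y in [6, 11]  -> 2 point(s)
  x = 9: RHS = 0, y in [0]  -> 1 point(s)
  x = 10: RHS = 9, y in [3, 14]  -> 2 point(s)
  x = 12: RHS = 9, y in [3, 14]  -> 2 point(s)
  x = 14: RHS = 8, y in [5, 12]  -> 2 point(s)
Affine points: 19. Add the point at infinity: total = 20.

#E(F_17) = 20


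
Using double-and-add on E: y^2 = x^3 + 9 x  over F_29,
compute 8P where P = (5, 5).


k = 8 = 1000_2 (binary, LSB first: 0001)
Double-and-add from P = (5, 5):
  bit 0 = 0: acc unchanged = O
  bit 1 = 0: acc unchanged = O
  bit 2 = 0: acc unchanged = O
  bit 3 = 1: acc = O + (13, 20) = (13, 20)

8P = (13, 20)


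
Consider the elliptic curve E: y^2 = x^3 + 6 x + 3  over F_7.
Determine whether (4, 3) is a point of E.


Check whether y^2 = x^3 + 6 x + 3 (mod 7) for (x, y) = (4, 3).
LHS: y^2 = 3^2 mod 7 = 2
RHS: x^3 + 6 x + 3 = 4^3 + 6*4 + 3 mod 7 = 0
LHS != RHS

No, not on the curve


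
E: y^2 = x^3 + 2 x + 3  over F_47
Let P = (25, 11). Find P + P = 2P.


Doubling: s = (3 x1^2 + a) / (2 y1)
s = (3*25^2 + 2) / (2*11) mod 47 = 2
x3 = s^2 - 2 x1 mod 47 = 2^2 - 2*25 = 1
y3 = s (x1 - x3) - y1 mod 47 = 2 * (25 - 1) - 11 = 37

2P = (1, 37)


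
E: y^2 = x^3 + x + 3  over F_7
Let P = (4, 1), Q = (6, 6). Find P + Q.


P != Q, so use the chord formula.
s = (y2 - y1) / (x2 - x1) = (5) / (2) mod 7 = 6
x3 = s^2 - x1 - x2 mod 7 = 6^2 - 4 - 6 = 5
y3 = s (x1 - x3) - y1 mod 7 = 6 * (4 - 5) - 1 = 0

P + Q = (5, 0)


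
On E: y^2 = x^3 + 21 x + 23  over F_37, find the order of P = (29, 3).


Compute successive multiples of P until we hit O:
  1P = (29, 3)
  2P = (9, 4)
  3P = (20, 28)
  4P = (35, 26)
  5P = (36, 1)
  6P = (34, 9)
  7P = (8, 0)
  8P = (34, 28)
  ... (continuing to 14P)
  14P = O

ord(P) = 14


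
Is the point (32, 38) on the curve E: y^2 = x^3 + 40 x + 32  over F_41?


Check whether y^2 = x^3 + 40 x + 32 (mod 41) for (x, y) = (32, 38).
LHS: y^2 = 38^2 mod 41 = 9
RHS: x^3 + 40 x + 32 = 32^3 + 40*32 + 32 mod 41 = 9
LHS = RHS

Yes, on the curve


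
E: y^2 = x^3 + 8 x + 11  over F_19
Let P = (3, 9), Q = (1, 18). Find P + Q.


P != Q, so use the chord formula.
s = (y2 - y1) / (x2 - x1) = (9) / (17) mod 19 = 5
x3 = s^2 - x1 - x2 mod 19 = 5^2 - 3 - 1 = 2
y3 = s (x1 - x3) - y1 mod 19 = 5 * (3 - 2) - 9 = 15

P + Q = (2, 15)


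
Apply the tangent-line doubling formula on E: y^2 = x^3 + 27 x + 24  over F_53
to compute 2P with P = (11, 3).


Doubling: s = (3 x1^2 + a) / (2 y1)
s = (3*11^2 + 27) / (2*3) mod 53 = 12
x3 = s^2 - 2 x1 mod 53 = 12^2 - 2*11 = 16
y3 = s (x1 - x3) - y1 mod 53 = 12 * (11 - 16) - 3 = 43

2P = (16, 43)


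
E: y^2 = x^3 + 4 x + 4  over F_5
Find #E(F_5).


For each x in F_5, count y with y^2 = x^3 + 4 x + 4 mod 5:
  x = 0: RHS = 4, y in [2, 3]  -> 2 point(s)
  x = 1: RHS = 4, y in [2, 3]  -> 2 point(s)
  x = 2: RHS = 0, y in [0]  -> 1 point(s)
  x = 4: RHS = 4, y in [2, 3]  -> 2 point(s)
Affine points: 7. Add the point at infinity: total = 8.

#E(F_5) = 8


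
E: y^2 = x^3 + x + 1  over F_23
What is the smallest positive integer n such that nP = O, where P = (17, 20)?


Compute successive multiples of P until we hit O:
  1P = (17, 20)
  2P = (13, 7)
  3P = (5, 19)
  4P = (5, 4)
  5P = (13, 16)
  6P = (17, 3)
  7P = O

ord(P) = 7


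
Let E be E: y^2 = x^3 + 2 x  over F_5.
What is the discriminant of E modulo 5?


4 a^3 + 27 b^2 = 4*2^3 + 27*0^2 = 32 + 0 = 32
Delta = -16 * (32) = -512
Delta mod 5 = 3

Delta = 3 (mod 5)


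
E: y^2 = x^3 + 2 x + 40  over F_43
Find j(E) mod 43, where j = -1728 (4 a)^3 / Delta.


Delta = -16(4 a^3 + 27 b^2) mod 43 = 29
-1728 * (4 a)^3 = -1728 * (4*2)^3 mod 43 = 32
j = 32 * 29^(-1) mod 43 = 10

j = 10 (mod 43)


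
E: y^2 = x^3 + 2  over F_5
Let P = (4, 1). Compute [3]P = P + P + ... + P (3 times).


k = 3 = 11_2 (binary, LSB first: 11)
Double-and-add from P = (4, 1):
  bit 0 = 1: acc = O + (4, 1) = (4, 1)
  bit 1 = 1: acc = (4, 1) + (3, 3) = (2, 0)

3P = (2, 0)


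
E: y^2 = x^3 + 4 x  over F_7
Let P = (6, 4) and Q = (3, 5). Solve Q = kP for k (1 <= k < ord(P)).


Enumerate multiples of P until we hit Q = (3, 5):
  1P = (6, 4)
  2P = (2, 3)
  3P = (3, 2)
  4P = (0, 0)
  5P = (3, 5)
Match found at i = 5.

k = 5


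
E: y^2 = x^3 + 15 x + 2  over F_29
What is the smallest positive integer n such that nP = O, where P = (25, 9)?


Compute successive multiples of P until we hit O:
  1P = (25, 9)
  2P = (13, 4)
  3P = (24, 18)
  4P = (3, 25)
  5P = (8, 5)
  6P = (9, 5)
  7P = (15, 8)
  8P = (27, 14)
  ... (continuing to 21P)
  21P = O

ord(P) = 21


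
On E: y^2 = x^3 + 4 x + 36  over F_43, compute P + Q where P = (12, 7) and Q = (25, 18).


P != Q, so use the chord formula.
s = (y2 - y1) / (x2 - x1) = (11) / (13) mod 43 = 24
x3 = s^2 - x1 - x2 mod 43 = 24^2 - 12 - 25 = 23
y3 = s (x1 - x3) - y1 mod 43 = 24 * (12 - 23) - 7 = 30

P + Q = (23, 30)


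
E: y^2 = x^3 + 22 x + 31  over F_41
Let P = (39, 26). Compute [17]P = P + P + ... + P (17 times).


k = 17 = 10001_2 (binary, LSB first: 10001)
Double-and-add from P = (39, 26):
  bit 0 = 1: acc = O + (39, 26) = (39, 26)
  bit 1 = 0: acc unchanged = (39, 26)
  bit 2 = 0: acc unchanged = (39, 26)
  bit 3 = 0: acc unchanged = (39, 26)
  bit 4 = 1: acc = (39, 26) + (21, 18) = (6, 16)

17P = (6, 16)


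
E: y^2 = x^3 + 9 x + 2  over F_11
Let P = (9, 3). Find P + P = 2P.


Doubling: s = (3 x1^2 + a) / (2 y1)
s = (3*9^2 + 9) / (2*3) mod 11 = 9
x3 = s^2 - 2 x1 mod 11 = 9^2 - 2*9 = 8
y3 = s (x1 - x3) - y1 mod 11 = 9 * (9 - 8) - 3 = 6

2P = (8, 6)


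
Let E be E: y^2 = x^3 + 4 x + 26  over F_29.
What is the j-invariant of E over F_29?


Delta = -16(4 a^3 + 27 b^2) mod 29 = 20
-1728 * (4 a)^3 = -1728 * (4*4)^3 mod 29 = 26
j = 26 * 20^(-1) mod 29 = 10

j = 10 (mod 29)


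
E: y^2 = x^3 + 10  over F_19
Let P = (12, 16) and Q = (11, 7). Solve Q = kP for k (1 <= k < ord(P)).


Enumerate multiples of P until we hit Q = (11, 7):
  1P = (12, 16)
  2P = (11, 7)
Match found at i = 2.

k = 2


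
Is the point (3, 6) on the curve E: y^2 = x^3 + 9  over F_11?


Check whether y^2 = x^3 + 0 x + 9 (mod 11) for (x, y) = (3, 6).
LHS: y^2 = 6^2 mod 11 = 3
RHS: x^3 + 0 x + 9 = 3^3 + 0*3 + 9 mod 11 = 3
LHS = RHS

Yes, on the curve


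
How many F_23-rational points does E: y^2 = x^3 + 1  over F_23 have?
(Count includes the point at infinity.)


For each x in F_23, count y with y^2 = x^3 + 0 x + 1 mod 23:
  x = 0: RHS = 1, y in [1, 22]  -> 2 point(s)
  x = 1: RHS = 2, y in [5, 18]  -> 2 point(s)
  x = 2: RHS = 9, y in [3, 20]  -> 2 point(s)
  x = 10: RHS = 12, y in [9, 14]  -> 2 point(s)
  x = 12: RHS = 4, y in [2, 21]  -> 2 point(s)
  x = 13: RHS = 13, y in [6, 17]  -> 2 point(s)
  x = 14: RHS = 8, y in [10, 13]  -> 2 point(s)
  x = 15: RHS = 18, y in [8, 15]  -> 2 point(s)
  x = 16: RHS = 3, y in [7, 16]  -> 2 point(s)
  x = 19: RHS = 6, y in [11, 12]  -> 2 point(s)
  x = 21: RHS = 16, y in [4, 19]  -> 2 point(s)
  x = 22: RHS = 0, y in [0]  -> 1 point(s)
Affine points: 23. Add the point at infinity: total = 24.

#E(F_23) = 24


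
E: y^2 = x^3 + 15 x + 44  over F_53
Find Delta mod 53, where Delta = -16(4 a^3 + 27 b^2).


4 a^3 + 27 b^2 = 4*15^3 + 27*44^2 = 13500 + 52272 = 65772
Delta = -16 * (65772) = -1052352
Delta mod 53 = 16

Delta = 16 (mod 53)


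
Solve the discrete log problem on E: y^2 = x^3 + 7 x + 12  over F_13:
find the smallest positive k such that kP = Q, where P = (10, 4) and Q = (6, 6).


Enumerate multiples of P until we hit Q = (6, 6):
  1P = (10, 4)
  2P = (7, 12)
  3P = (6, 7)
  4P = (0, 8)
  5P = (12, 2)
  6P = (5, 4)
  7P = (11, 9)
  8P = (4, 0)
  9P = (11, 4)
  10P = (5, 9)
  11P = (12, 11)
  12P = (0, 5)
  13P = (6, 6)
Match found at i = 13.

k = 13


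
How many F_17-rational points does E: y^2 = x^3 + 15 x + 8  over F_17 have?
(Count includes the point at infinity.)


For each x in F_17, count y with y^2 = x^3 + 15 x + 8 mod 17:
  x = 0: RHS = 8, y in [5, 12]  -> 2 point(s)
  x = 4: RHS = 13, y in [8, 9]  -> 2 point(s)
  x = 5: RHS = 4, y in [2, 15]  -> 2 point(s)
  x = 6: RHS = 8, y in [5, 12]  -> 2 point(s)
  x = 10: RHS = 2, y in [6, 11]  -> 2 point(s)
  x = 11: RHS = 8, y in [5, 12]  -> 2 point(s)
  x = 14: RHS = 4, y in [2, 15]  -> 2 point(s)
  x = 15: RHS = 4, y in [2, 15]  -> 2 point(s)
  x = 16: RHS = 9, y in [3, 14]  -> 2 point(s)
Affine points: 18. Add the point at infinity: total = 19.

#E(F_17) = 19


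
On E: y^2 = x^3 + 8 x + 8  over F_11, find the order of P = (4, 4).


Compute successive multiples of P until we hit O:
  1P = (4, 4)
  2P = (8, 1)
  3P = (3, 9)
  4P = (7, 0)
  5P = (3, 2)
  6P = (8, 10)
  7P = (4, 7)
  8P = O

ord(P) = 8


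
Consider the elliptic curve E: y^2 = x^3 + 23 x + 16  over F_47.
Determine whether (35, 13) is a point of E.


Check whether y^2 = x^3 + 23 x + 16 (mod 47) for (x, y) = (35, 13).
LHS: y^2 = 13^2 mod 47 = 28
RHS: x^3 + 23 x + 16 = 35^3 + 23*35 + 16 mod 47 = 33
LHS != RHS

No, not on the curve


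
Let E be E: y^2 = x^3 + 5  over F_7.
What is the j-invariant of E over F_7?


Delta = -16(4 a^3 + 27 b^2) mod 7 = 1
-1728 * (4 a)^3 = -1728 * (4*0)^3 mod 7 = 0
j = 0 * 1^(-1) mod 7 = 0

j = 0 (mod 7)


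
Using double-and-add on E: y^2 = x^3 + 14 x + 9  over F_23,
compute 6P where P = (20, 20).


k = 6 = 110_2 (binary, LSB first: 011)
Double-and-add from P = (20, 20):
  bit 0 = 0: acc unchanged = O
  bit 1 = 1: acc = O + (15, 11) = (15, 11)
  bit 2 = 1: acc = (15, 11) + (17, 10) = (20, 3)

6P = (20, 3)


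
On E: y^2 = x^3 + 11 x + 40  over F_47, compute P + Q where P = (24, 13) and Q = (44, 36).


P != Q, so use the chord formula.
s = (y2 - y1) / (x2 - x1) = (23) / (20) mod 47 = 27
x3 = s^2 - x1 - x2 mod 47 = 27^2 - 24 - 44 = 3
y3 = s (x1 - x3) - y1 mod 47 = 27 * (24 - 3) - 13 = 37

P + Q = (3, 37)


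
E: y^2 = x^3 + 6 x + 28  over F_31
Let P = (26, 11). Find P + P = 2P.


Doubling: s = (3 x1^2 + a) / (2 y1)
s = (3*26^2 + 6) / (2*11) mod 31 = 22
x3 = s^2 - 2 x1 mod 31 = 22^2 - 2*26 = 29
y3 = s (x1 - x3) - y1 mod 31 = 22 * (26 - 29) - 11 = 16

2P = (29, 16)


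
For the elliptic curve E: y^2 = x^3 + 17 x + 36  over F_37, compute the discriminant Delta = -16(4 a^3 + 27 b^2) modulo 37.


4 a^3 + 27 b^2 = 4*17^3 + 27*36^2 = 19652 + 34992 = 54644
Delta = -16 * (54644) = -874304
Delta mod 37 = 6

Delta = 6 (mod 37)


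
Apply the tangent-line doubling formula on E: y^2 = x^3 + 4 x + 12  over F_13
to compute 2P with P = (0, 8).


Doubling: s = (3 x1^2 + a) / (2 y1)
s = (3*0^2 + 4) / (2*8) mod 13 = 10
x3 = s^2 - 2 x1 mod 13 = 10^2 - 2*0 = 9
y3 = s (x1 - x3) - y1 mod 13 = 10 * (0 - 9) - 8 = 6

2P = (9, 6)


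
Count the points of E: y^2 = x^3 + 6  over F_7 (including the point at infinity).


For each x in F_7, count y with y^2 = x^3 + 0 x + 6 mod 7:
  x = 1: RHS = 0, y in [0]  -> 1 point(s)
  x = 2: RHS = 0, y in [0]  -> 1 point(s)
  x = 4: RHS = 0, y in [0]  -> 1 point(s)
Affine points: 3. Add the point at infinity: total = 4.

#E(F_7) = 4


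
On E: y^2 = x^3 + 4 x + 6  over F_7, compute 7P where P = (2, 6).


k = 7 = 111_2 (binary, LSB first: 111)
Double-and-add from P = (2, 6):
  bit 0 = 1: acc = O + (2, 6) = (2, 6)
  bit 1 = 1: acc = (2, 6) + (4, 3) = (5, 2)
  bit 2 = 1: acc = (5, 2) + (1, 2) = (1, 5)

7P = (1, 5)


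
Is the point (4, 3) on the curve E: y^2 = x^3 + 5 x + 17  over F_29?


Check whether y^2 = x^3 + 5 x + 17 (mod 29) for (x, y) = (4, 3).
LHS: y^2 = 3^2 mod 29 = 9
RHS: x^3 + 5 x + 17 = 4^3 + 5*4 + 17 mod 29 = 14
LHS != RHS

No, not on the curve


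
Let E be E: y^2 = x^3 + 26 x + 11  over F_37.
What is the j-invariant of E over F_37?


Delta = -16(4 a^3 + 27 b^2) mod 37 = 19
-1728 * (4 a)^3 = -1728 * (4*26)^3 mod 37 = 1
j = 1 * 19^(-1) mod 37 = 2

j = 2 (mod 37)


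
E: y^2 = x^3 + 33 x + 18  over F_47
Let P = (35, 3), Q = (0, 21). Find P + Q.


P != Q, so use the chord formula.
s = (y2 - y1) / (x2 - x1) = (18) / (12) mod 47 = 25
x3 = s^2 - x1 - x2 mod 47 = 25^2 - 35 - 0 = 26
y3 = s (x1 - x3) - y1 mod 47 = 25 * (35 - 26) - 3 = 34

P + Q = (26, 34)


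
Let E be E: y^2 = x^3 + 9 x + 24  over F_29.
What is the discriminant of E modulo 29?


4 a^3 + 27 b^2 = 4*9^3 + 27*24^2 = 2916 + 15552 = 18468
Delta = -16 * (18468) = -295488
Delta mod 29 = 22

Delta = 22 (mod 29)


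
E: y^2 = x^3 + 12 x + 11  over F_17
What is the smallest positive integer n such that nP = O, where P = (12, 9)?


Compute successive multiples of P until we hit O:
  1P = (12, 9)
  2P = (14, 4)
  3P = (10, 3)
  4P = (4, 15)
  5P = (9, 10)
  6P = (15, 9)
  7P = (7, 8)
  8P = (13, 1)
  ... (continuing to 23P)
  23P = O

ord(P) = 23


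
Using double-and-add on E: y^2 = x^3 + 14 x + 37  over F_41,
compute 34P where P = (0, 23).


k = 34 = 100010_2 (binary, LSB first: 010001)
Double-and-add from P = (0, 23):
  bit 0 = 0: acc unchanged = O
  bit 1 = 1: acc = O + (39, 40) = (39, 40)
  bit 2 = 0: acc unchanged = (39, 40)
  bit 3 = 0: acc unchanged = (39, 40)
  bit 4 = 0: acc unchanged = (39, 40)
  bit 5 = 1: acc = (39, 40) + (23, 12) = (0, 18)

34P = (0, 18)


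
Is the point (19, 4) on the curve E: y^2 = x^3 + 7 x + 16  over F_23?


Check whether y^2 = x^3 + 7 x + 16 (mod 23) for (x, y) = (19, 4).
LHS: y^2 = 4^2 mod 23 = 16
RHS: x^3 + 7 x + 16 = 19^3 + 7*19 + 16 mod 23 = 16
LHS = RHS

Yes, on the curve


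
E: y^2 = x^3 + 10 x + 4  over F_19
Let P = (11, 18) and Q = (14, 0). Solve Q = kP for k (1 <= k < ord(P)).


Enumerate multiples of P until we hit Q = (14, 0):
  1P = (11, 18)
  2P = (14, 0)
Match found at i = 2.

k = 2


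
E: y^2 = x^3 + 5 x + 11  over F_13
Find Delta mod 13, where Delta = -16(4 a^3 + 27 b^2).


4 a^3 + 27 b^2 = 4*5^3 + 27*11^2 = 500 + 3267 = 3767
Delta = -16 * (3767) = -60272
Delta mod 13 = 9

Delta = 9 (mod 13)


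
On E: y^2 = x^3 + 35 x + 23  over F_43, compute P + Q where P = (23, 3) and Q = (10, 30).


P != Q, so use the chord formula.
s = (y2 - y1) / (x2 - x1) = (27) / (30) mod 43 = 31
x3 = s^2 - x1 - x2 mod 43 = 31^2 - 23 - 10 = 25
y3 = s (x1 - x3) - y1 mod 43 = 31 * (23 - 25) - 3 = 21

P + Q = (25, 21)


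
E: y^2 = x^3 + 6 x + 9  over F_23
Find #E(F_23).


For each x in F_23, count y with y^2 = x^3 + 6 x + 9 mod 23:
  x = 0: RHS = 9, y in [3, 20]  -> 2 point(s)
  x = 1: RHS = 16, y in [4, 19]  -> 2 point(s)
  x = 2: RHS = 6, y in [11, 12]  -> 2 point(s)
  x = 3: RHS = 8, y in [10, 13]  -> 2 point(s)
  x = 5: RHS = 3, y in [7, 16]  -> 2 point(s)
  x = 6: RHS = 8, y in [10, 13]  -> 2 point(s)
  x = 7: RHS = 3, y in [7, 16]  -> 2 point(s)
  x = 11: RHS = 3, y in [7, 16]  -> 2 point(s)
  x = 14: RHS = 8, y in [10, 13]  -> 2 point(s)
  x = 15: RHS = 1, y in [1, 22]  -> 2 point(s)
  x = 19: RHS = 13, y in [6, 17]  -> 2 point(s)
  x = 21: RHS = 12, y in [9, 14]  -> 2 point(s)
  x = 22: RHS = 2, y in [5, 18]  -> 2 point(s)
Affine points: 26. Add the point at infinity: total = 27.

#E(F_23) = 27


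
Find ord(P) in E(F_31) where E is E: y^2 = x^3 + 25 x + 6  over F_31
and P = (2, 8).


Compute successive multiples of P until we hit O:
  1P = (2, 8)
  2P = (16, 10)
  3P = (1, 1)
  4P = (15, 25)
  5P = (28, 20)
  6P = (8, 25)
  7P = (23, 10)
  8P = (11, 0)
  ... (continuing to 16P)
  16P = O

ord(P) = 16


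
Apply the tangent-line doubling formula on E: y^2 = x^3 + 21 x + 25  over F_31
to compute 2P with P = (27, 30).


Doubling: s = (3 x1^2 + a) / (2 y1)
s = (3*27^2 + 21) / (2*30) mod 31 = 12
x3 = s^2 - 2 x1 mod 31 = 12^2 - 2*27 = 28
y3 = s (x1 - x3) - y1 mod 31 = 12 * (27 - 28) - 30 = 20

2P = (28, 20)


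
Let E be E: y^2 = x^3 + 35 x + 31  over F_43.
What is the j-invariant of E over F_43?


Delta = -16(4 a^3 + 27 b^2) mod 43 = 15
-1728 * (4 a)^3 = -1728 * (4*35)^3 mod 43 = 16
j = 16 * 15^(-1) mod 43 = 24

j = 24 (mod 43)


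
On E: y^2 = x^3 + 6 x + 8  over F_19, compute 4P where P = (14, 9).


k = 4 = 100_2 (binary, LSB first: 001)
Double-and-add from P = (14, 9):
  bit 0 = 0: acc unchanged = O
  bit 1 = 0: acc unchanged = O
  bit 2 = 1: acc = O + (17, 11) = (17, 11)

4P = (17, 11)


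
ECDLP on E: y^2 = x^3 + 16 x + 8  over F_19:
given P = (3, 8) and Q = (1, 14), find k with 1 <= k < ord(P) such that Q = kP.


Enumerate multiples of P until we hit Q = (1, 14):
  1P = (3, 8)
  2P = (1, 14)
Match found at i = 2.

k = 2


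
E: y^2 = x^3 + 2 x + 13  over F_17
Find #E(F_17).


For each x in F_17, count y with y^2 = x^3 + 2 x + 13 mod 17:
  x = 0: RHS = 13, y in [8, 9]  -> 2 point(s)
  x = 1: RHS = 16, y in [4, 13]  -> 2 point(s)
  x = 2: RHS = 8, y in [5, 12]  -> 2 point(s)
  x = 4: RHS = 0, y in [0]  -> 1 point(s)
  x = 7: RHS = 13, y in [8, 9]  -> 2 point(s)
  x = 10: RHS = 13, y in [8, 9]  -> 2 point(s)
  x = 13: RHS = 9, y in [3, 14]  -> 2 point(s)
  x = 15: RHS = 1, y in [1, 16]  -> 2 point(s)
Affine points: 15. Add the point at infinity: total = 16.

#E(F_17) = 16


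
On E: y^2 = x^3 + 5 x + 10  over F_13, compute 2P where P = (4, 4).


Doubling: s = (3 x1^2 + a) / (2 y1)
s = (3*4^2 + 5) / (2*4) mod 13 = 5
x3 = s^2 - 2 x1 mod 13 = 5^2 - 2*4 = 4
y3 = s (x1 - x3) - y1 mod 13 = 5 * (4 - 4) - 4 = 9

2P = (4, 9)


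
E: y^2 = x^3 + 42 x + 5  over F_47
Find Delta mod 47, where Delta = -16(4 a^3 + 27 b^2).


4 a^3 + 27 b^2 = 4*42^3 + 27*5^2 = 296352 + 675 = 297027
Delta = -16 * (297027) = -4752432
Delta mod 47 = 20

Delta = 20 (mod 47)


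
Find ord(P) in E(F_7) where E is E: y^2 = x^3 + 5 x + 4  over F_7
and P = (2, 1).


Compute successive multiples of P until we hit O:
  1P = (2, 1)
  2P = (0, 2)
  3P = (0, 5)
  4P = (2, 6)
  5P = O

ord(P) = 5


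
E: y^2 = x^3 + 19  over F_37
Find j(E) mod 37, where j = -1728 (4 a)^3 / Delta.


Delta = -16(4 a^3 + 27 b^2) mod 37 = 3
-1728 * (4 a)^3 = -1728 * (4*0)^3 mod 37 = 0
j = 0 * 3^(-1) mod 37 = 0

j = 0 (mod 37)


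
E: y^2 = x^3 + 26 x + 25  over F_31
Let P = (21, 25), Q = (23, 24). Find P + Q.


P != Q, so use the chord formula.
s = (y2 - y1) / (x2 - x1) = (30) / (2) mod 31 = 15
x3 = s^2 - x1 - x2 mod 31 = 15^2 - 21 - 23 = 26
y3 = s (x1 - x3) - y1 mod 31 = 15 * (21 - 26) - 25 = 24

P + Q = (26, 24)


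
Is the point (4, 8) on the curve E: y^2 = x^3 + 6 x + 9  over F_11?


Check whether y^2 = x^3 + 6 x + 9 (mod 11) for (x, y) = (4, 8).
LHS: y^2 = 8^2 mod 11 = 9
RHS: x^3 + 6 x + 9 = 4^3 + 6*4 + 9 mod 11 = 9
LHS = RHS

Yes, on the curve


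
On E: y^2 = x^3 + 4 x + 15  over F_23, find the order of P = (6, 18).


Compute successive multiples of P until we hit O:
  1P = (6, 18)
  2P = (15, 0)
  3P = (6, 5)
  4P = O

ord(P) = 4


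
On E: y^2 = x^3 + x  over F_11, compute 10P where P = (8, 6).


k = 10 = 1010_2 (binary, LSB first: 0101)
Double-and-add from P = (8, 6):
  bit 0 = 0: acc unchanged = O
  bit 1 = 1: acc = O + (9, 10) = (9, 10)
  bit 2 = 0: acc unchanged = (9, 10)
  bit 3 = 1: acc = (9, 10) + (5, 3) = (9, 1)

10P = (9, 1)


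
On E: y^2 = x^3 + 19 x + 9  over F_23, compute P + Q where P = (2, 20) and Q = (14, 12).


P != Q, so use the chord formula.
s = (y2 - y1) / (x2 - x1) = (15) / (12) mod 23 = 7
x3 = s^2 - x1 - x2 mod 23 = 7^2 - 2 - 14 = 10
y3 = s (x1 - x3) - y1 mod 23 = 7 * (2 - 10) - 20 = 16

P + Q = (10, 16)


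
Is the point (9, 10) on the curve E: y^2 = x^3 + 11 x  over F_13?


Check whether y^2 = x^3 + 11 x + 0 (mod 13) for (x, y) = (9, 10).
LHS: y^2 = 10^2 mod 13 = 9
RHS: x^3 + 11 x + 0 = 9^3 + 11*9 + 0 mod 13 = 9
LHS = RHS

Yes, on the curve


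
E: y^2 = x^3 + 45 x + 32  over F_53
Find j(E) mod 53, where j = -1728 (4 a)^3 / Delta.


Delta = -16(4 a^3 + 27 b^2) mod 53 = 37
-1728 * (4 a)^3 = -1728 * (4*45)^3 mod 53 = 24
j = 24 * 37^(-1) mod 53 = 25

j = 25 (mod 53)


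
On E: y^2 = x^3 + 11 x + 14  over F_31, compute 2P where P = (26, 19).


Doubling: s = (3 x1^2 + a) / (2 y1)
s = (3*26^2 + 11) / (2*19) mod 31 = 30
x3 = s^2 - 2 x1 mod 31 = 30^2 - 2*26 = 11
y3 = s (x1 - x3) - y1 mod 31 = 30 * (26 - 11) - 19 = 28

2P = (11, 28)


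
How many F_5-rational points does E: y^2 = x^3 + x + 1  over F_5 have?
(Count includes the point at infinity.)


For each x in F_5, count y with y^2 = x^3 + 1 x + 1 mod 5:
  x = 0: RHS = 1, y in [1, 4]  -> 2 point(s)
  x = 2: RHS = 1, y in [1, 4]  -> 2 point(s)
  x = 3: RHS = 1, y in [1, 4]  -> 2 point(s)
  x = 4: RHS = 4, y in [2, 3]  -> 2 point(s)
Affine points: 8. Add the point at infinity: total = 9.

#E(F_5) = 9


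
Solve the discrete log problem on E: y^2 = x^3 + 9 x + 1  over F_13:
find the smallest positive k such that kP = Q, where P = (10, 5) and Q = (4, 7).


Enumerate multiples of P until we hit Q = (4, 7):
  1P = (10, 5)
  2P = (7, 11)
  3P = (0, 1)
  4P = (12, 2)
  5P = (3, 4)
  6P = (4, 7)
Match found at i = 6.

k = 6


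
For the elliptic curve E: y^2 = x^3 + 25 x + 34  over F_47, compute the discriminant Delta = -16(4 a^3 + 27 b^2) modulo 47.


4 a^3 + 27 b^2 = 4*25^3 + 27*34^2 = 62500 + 31212 = 93712
Delta = -16 * (93712) = -1499392
Delta mod 47 = 2

Delta = 2 (mod 47)


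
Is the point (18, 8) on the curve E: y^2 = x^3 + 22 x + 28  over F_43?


Check whether y^2 = x^3 + 22 x + 28 (mod 43) for (x, y) = (18, 8).
LHS: y^2 = 8^2 mod 43 = 21
RHS: x^3 + 22 x + 28 = 18^3 + 22*18 + 28 mod 43 = 21
LHS = RHS

Yes, on the curve


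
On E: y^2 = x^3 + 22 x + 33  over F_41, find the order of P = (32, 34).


Compute successive multiples of P until we hit O:
  1P = (32, 34)
  2P = (28, 25)
  3P = (4, 29)
  4P = (10, 8)
  5P = (17, 21)
  6P = (23, 23)
  7P = (29, 38)
  8P = (0, 19)
  ... (continuing to 35P)
  35P = O

ord(P) = 35


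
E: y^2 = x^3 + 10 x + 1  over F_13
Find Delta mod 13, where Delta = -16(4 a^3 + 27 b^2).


4 a^3 + 27 b^2 = 4*10^3 + 27*1^2 = 4000 + 27 = 4027
Delta = -16 * (4027) = -64432
Delta mod 13 = 9

Delta = 9 (mod 13)


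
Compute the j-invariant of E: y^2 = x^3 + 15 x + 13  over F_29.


Delta = -16(4 a^3 + 27 b^2) mod 29 = 6
-1728 * (4 a)^3 = -1728 * (4*15)^3 mod 29 = 9
j = 9 * 6^(-1) mod 29 = 16

j = 16 (mod 29)


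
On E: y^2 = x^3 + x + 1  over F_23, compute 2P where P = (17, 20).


k = 2 = 10_2 (binary, LSB first: 01)
Double-and-add from P = (17, 20):
  bit 0 = 0: acc unchanged = O
  bit 1 = 1: acc = O + (13, 7) = (13, 7)

2P = (13, 7)


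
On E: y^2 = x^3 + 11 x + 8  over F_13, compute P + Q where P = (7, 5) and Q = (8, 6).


P != Q, so use the chord formula.
s = (y2 - y1) / (x2 - x1) = (1) / (1) mod 13 = 1
x3 = s^2 - x1 - x2 mod 13 = 1^2 - 7 - 8 = 12
y3 = s (x1 - x3) - y1 mod 13 = 1 * (7 - 12) - 5 = 3

P + Q = (12, 3)
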